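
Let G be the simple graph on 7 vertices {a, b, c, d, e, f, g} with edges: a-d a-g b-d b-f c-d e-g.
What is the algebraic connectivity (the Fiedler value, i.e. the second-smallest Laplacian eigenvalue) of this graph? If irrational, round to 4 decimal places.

Each diagonal entry of L is the vertex degree and each off-diagonal entry is -1 where an edge is present, 0 otherwise; in the order [a, b, c, d, e, f, g] the diagonal is [2, 2, 1, 3, 1, 1, 2]. The smallest Laplacian eigenvalue is always 0. The next one, lambda_2 = 0.2603, measures how hard the graph is to disconnect: larger values mean better connectivity. The eigenvalues sum to 12, which equals trace(L) = 2|E|. The largest eigenvalue, 4.3342, is at most the vertex count 7.

0.2603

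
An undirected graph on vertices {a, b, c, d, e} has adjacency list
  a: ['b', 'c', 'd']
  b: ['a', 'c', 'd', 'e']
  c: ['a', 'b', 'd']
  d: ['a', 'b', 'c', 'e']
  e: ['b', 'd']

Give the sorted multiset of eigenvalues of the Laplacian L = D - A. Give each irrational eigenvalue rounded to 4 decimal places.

With the vertex order [a, b, c, d, e], the degrees are [3, 4, 3, 4, 2], giving D = diag(3, 4, 3, 4, 2) and L = D - A. The multiplicity of 0 as a Laplacian eigenvalue equals the number of connected components. The single zero eigenvalue shows the graph is connected. By the matrix-tree theorem the graph has (1/5) * product of the nonzero eigenvalues = 40 spanning trees.

[0, 2, 4, 5, 5]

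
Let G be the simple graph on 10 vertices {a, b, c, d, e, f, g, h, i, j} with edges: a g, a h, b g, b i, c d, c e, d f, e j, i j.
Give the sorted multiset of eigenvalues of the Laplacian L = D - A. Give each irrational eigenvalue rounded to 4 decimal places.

[0, 0.0979, 0.3820, 0.8244, 1.3820, 2, 2.6180, 3.1756, 3.6180, 3.9021]

With the vertex order [a, b, c, d, e, f, g, h, i, j], the degrees are [2, 2, 2, 2, 2, 1, 2, 1, 2, 2], giving D = diag(2, 2, 2, 2, 2, 1, 2, 1, 2, 2) and L = D - A. Since every row of L sums to 0, the all-ones vector is in the kernel and 0 is an eigenvalue. The single zero eigenvalue shows the graph is connected. The largest eigenvalue, 3.9021, is at most the vertex count 10. There is one zero in the spectrum, matching the 1 component.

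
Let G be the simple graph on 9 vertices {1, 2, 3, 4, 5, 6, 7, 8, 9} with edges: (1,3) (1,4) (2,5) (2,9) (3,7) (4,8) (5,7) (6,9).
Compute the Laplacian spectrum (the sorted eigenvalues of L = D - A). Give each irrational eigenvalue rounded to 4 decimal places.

With the vertex order [1, 2, 3, 4, 5, 6, 7, 8, 9], the degrees are [2, 2, 2, 2, 2, 1, 2, 1, 2], giving D = diag(2, 2, 2, 2, 2, 1, 2, 1, 2) and L = D - A. The multiplicity of 0 as a Laplacian eigenvalue equals the number of connected components. By the matrix-tree theorem the graph has (1/9) * product of the nonzero eigenvalues = 1 spanning tree. The largest eigenvalue, 3.8794, is at most the vertex count 9.

[0, 0.1206, 0.4679, 1, 1.6527, 2.3473, 3, 3.5321, 3.8794]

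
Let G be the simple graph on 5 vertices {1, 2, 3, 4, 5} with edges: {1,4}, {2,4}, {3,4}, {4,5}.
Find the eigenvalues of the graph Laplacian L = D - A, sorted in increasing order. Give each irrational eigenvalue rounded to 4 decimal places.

[0, 1, 1, 1, 5]

Reading degrees in the order [1, 2, 3, 4, 5] gives [1, 1, 1, 4, 1]; set D = diag(1, 1, 1, 4, 1) and form L = D - A. Diagonalising L (or applying a numerical eigensolver to the 5x5 matrix) gives the spectrum above. There is one zero in the spectrum, matching the 1 component.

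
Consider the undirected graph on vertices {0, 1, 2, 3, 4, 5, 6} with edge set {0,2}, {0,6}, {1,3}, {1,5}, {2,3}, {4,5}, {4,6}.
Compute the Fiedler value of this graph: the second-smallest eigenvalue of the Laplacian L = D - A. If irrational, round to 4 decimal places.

Reading degrees in the order [0, 1, 2, 3, 4, 5, 6] gives [2, 2, 2, 2, 2, 2, 2]; set D = diag(2, 2, 2, 2, 2, 2, 2) and form L = D - A. The smallest Laplacian eigenvalue is always 0. The next one, lambda_2 = 0.7530, measures how hard the graph is to disconnect: larger values mean better connectivity. By the matrix-tree theorem the graph has (1/7) * product of the nonzero eigenvalues = 7 spanning trees. There is one zero in the spectrum, matching the 1 component.

0.7530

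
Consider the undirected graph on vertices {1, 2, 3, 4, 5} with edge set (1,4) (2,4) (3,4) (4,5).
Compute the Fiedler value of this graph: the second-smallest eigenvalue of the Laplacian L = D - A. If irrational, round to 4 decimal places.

1

Each diagonal entry of L is the vertex degree and each off-diagonal entry is -1 where an edge is present, 0 otherwise; in the order [1, 2, 3, 4, 5] the diagonal is [1, 1, 1, 4, 1]. The sorted Laplacian eigenvalues are [0, 1, 1, 1, 5]; the algebraic connectivity is the second entry, 1. There is one zero in the spectrum, matching the 1 component.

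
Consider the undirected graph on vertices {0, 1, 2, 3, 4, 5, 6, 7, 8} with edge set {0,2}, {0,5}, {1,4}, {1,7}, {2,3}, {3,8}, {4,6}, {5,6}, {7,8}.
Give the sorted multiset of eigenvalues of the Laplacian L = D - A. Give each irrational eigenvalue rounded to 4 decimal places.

[0, 0.4679, 0.4679, 1.6527, 1.6527, 3, 3, 3.8794, 3.8794]

Each diagonal entry of L is the vertex degree and each off-diagonal entry is -1 where an edge is present, 0 otherwise; in the order [0, 1, 2, 3, 4, 5, 6, 7, 8] the diagonal is [2, 2, 2, 2, 2, 2, 2, 2, 2]. L is symmetric positive semidefinite, so every eigenvalue is real and nonnegative. The single zero eigenvalue shows the graph is connected. By the matrix-tree theorem the graph has (1/9) * product of the nonzero eigenvalues = 9 spanning trees.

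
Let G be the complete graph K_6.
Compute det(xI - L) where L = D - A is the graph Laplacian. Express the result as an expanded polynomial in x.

x^6 - 30x^5 + 360x^4 - 2160x^3 + 6480x^2 - 7776x

The graph has 6 vertices and degree multiset [5, 5, 5, 5, 5, 5]; D is the diagonal matrix of degrees and L = D - A. Computing det(xI - L) by cofactor expansion (or equivalently via sum-over-permutations) gives x^6 - 30x^5 + 360x^4 - 2160x^3 + 6480x^2 - 7776x. The constant term is 0 because L is singular (the all-ones vector lies in its kernel). The largest eigenvalue, 6, is at most the vertex count 6. By the matrix-tree theorem the graph has (1/6) * product of the nonzero eigenvalues = 1296 spanning trees.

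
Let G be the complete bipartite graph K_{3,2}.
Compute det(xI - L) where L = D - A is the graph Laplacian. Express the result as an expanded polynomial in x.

x^5 - 12x^4 + 51x^3 - 92x^2 + 60x

The graph has 5 vertices and degree multiset [3, 3, 2, 2, 2]; D is the diagonal matrix of degrees and L = D - A. The eigenvalues of L are [0, 2, 2, 3, 5]; the characteristic polynomial is the product of (x - lambda_i), which multiplies out to x^5 - 12x^4 + 51x^3 - 92x^2 + 60x. The constant term is 0 because L is singular (the all-ones vector lies in its kernel). The eigenvalues sum to 12, which equals trace(L) = 2|E|.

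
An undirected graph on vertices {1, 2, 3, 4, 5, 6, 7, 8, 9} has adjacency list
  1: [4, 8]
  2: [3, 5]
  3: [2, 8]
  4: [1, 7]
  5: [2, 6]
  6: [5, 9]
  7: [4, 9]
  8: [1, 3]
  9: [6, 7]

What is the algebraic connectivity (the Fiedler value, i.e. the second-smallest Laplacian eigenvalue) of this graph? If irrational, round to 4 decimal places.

0.4679

Reading degrees in the order [1, 2, 3, 4, 5, 6, 7, 8, 9] gives [2, 2, 2, 2, 2, 2, 2, 2, 2]; set D = diag(2, 2, 2, 2, 2, 2, 2, 2, 2) and form L = D - A. The smallest Laplacian eigenvalue is always 0. The next one, lambda_2 = 0.4679, measures how hard the graph is to disconnect: larger values mean better connectivity. There is one zero in the spectrum, matching the 1 component.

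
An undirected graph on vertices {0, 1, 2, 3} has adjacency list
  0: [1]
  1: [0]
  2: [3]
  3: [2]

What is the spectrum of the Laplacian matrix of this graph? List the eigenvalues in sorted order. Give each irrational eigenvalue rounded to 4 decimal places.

[0, 0, 2, 2]

Reading degrees in the order [0, 1, 2, 3] gives [1, 1, 1, 1]; set D = diag(1, 1, 1, 1) and form L = D - A. Since every row of L sums to 0, the all-ones vector is in the kernel and 0 is an eigenvalue. The 2 zero eigenvalues correspond to the 2 connected components. The eigenvalues sum to 4, which equals trace(L) = 2|E|.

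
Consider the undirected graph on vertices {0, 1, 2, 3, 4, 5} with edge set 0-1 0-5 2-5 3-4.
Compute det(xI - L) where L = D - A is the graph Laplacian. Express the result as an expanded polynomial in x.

x^6 - 8x^5 + 22x^4 - 24x^3 + 8x^2

With the vertex order [0, 1, 2, 3, 4, 5], the degrees are [2, 1, 1, 1, 1, 2], giving D = diag(2, 1, 1, 1, 1, 2) and L = D - A. L has integer entries, so p(x) = det(xI - L) has integer coefficients. Expanding the determinant yields x^6 - 8x^5 + 22x^4 - 24x^3 + 8x^2. The coefficient of x^5 equals -trace(L) = -8, matching the sum of degrees. The largest eigenvalue, 3.4142, is at most the vertex count 6. There are 2 zeros in the spectrum, matching the 2 components.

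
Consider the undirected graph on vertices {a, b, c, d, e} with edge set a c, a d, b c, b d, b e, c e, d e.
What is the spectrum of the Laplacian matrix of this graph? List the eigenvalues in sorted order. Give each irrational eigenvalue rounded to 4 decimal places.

Reading degrees in the order [a, b, c, d, e] gives [2, 3, 3, 3, 3]; set D = diag(2, 3, 3, 3, 3) and form L = D - A. Since every row of L sums to 0, the all-ones vector is in the kernel and 0 is an eigenvalue. The single zero eigenvalue shows the graph is connected.

[0, 2, 3, 4, 5]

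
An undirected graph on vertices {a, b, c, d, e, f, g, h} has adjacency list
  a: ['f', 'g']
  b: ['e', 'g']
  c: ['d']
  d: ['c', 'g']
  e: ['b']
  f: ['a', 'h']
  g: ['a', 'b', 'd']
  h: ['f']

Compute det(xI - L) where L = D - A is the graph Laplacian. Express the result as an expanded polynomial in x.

x^8 - 14x^7 + 77x^6 - 212x^5 + 307x^4 - 224x^3 + 72x^2 - 8x

Reading degrees in the order [a, b, c, d, e, f, g, h] gives [2, 2, 1, 2, 1, 2, 3, 1]; set D = diag(2, 2, 1, 2, 1, 2, 3, 1) and form L = D - A. L has integer entries, so p(x) = det(xI - L) has integer coefficients. Expanding the determinant yields x^8 - 14x^7 + 77x^6 - 212x^5 + 307x^4 - 224x^3 + 72x^2 - 8x. The coefficient of x^7 equals -trace(L) = -14, matching the sum of degrees. By the matrix-tree theorem the graph has (1/8) * product of the nonzero eigenvalues = 1 spanning tree. The largest eigenvalue, 4.4383, is at most the vertex count 8.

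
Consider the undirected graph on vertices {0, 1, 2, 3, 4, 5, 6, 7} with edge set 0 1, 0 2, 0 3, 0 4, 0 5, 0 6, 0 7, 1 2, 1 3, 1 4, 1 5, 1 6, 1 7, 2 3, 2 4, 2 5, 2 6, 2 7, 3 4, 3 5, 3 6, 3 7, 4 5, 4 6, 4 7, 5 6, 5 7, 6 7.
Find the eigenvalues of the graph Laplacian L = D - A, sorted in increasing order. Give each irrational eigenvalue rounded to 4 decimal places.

With the vertex order [0, 1, 2, 3, 4, 5, 6, 7], the degrees are [7, 7, 7, 7, 7, 7, 7, 7], giving D = diag(7, 7, 7, 7, 7, 7, 7, 7) and L = D - A. L is symmetric positive semidefinite, so every eigenvalue is real and nonnegative. The largest eigenvalue, 8, is at most the vertex count 8. There is one zero in the spectrum, matching the 1 component.

[0, 8, 8, 8, 8, 8, 8, 8]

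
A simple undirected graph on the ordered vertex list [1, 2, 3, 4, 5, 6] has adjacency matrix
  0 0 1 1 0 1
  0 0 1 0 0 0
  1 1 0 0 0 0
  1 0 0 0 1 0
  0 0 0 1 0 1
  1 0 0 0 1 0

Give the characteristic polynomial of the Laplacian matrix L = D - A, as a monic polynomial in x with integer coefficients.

x^6 - 12x^5 + 53x^4 - 106x^3 + 92x^2 - 24x

Reading degrees in the order [1, 2, 3, 4, 5, 6] gives [3, 1, 2, 2, 2, 2]; set D = diag(3, 1, 2, 2, 2, 2) and form L = D - A. L has integer entries, so p(x) = det(xI - L) has integer coefficients. Expanding the determinant yields x^6 - 12x^5 + 53x^4 - 106x^3 + 92x^2 - 24x. Since p(0) = det(-L) = 0, x divides p(x). The largest eigenvalue, 4.5616, is at most the vertex count 6. There is one zero in the spectrum, matching the 1 component.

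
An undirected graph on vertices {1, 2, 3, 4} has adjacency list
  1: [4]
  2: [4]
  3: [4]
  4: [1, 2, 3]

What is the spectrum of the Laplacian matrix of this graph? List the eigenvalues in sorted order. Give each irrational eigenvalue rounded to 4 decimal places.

[0, 1, 1, 4]

Reading degrees in the order [1, 2, 3, 4] gives [1, 1, 1, 3]; set D = diag(1, 1, 1, 3) and form L = D - A. L is symmetric positive semidefinite, so every eigenvalue is real and nonnegative.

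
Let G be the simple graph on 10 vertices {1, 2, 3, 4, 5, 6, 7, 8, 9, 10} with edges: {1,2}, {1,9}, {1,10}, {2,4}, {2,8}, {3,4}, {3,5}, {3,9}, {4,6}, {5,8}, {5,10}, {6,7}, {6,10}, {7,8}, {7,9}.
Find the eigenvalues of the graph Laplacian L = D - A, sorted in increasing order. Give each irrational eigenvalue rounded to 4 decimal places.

[0, 2, 2, 2, 2, 2, 5, 5, 5, 5]

Each diagonal entry of L is the vertex degree and each off-diagonal entry is -1 where an edge is present, 0 otherwise; in the order [1, 2, 3, 4, 5, 6, 7, 8, 9, 10] the diagonal is [3, 3, 3, 3, 3, 3, 3, 3, 3, 3]. Diagonalising L (or applying a numerical eigensolver to the 10x10 matrix) gives the spectrum above. The eigenvalues sum to 30, which equals trace(L) = 2|E|. The largest eigenvalue, 5, is at most the vertex count 10.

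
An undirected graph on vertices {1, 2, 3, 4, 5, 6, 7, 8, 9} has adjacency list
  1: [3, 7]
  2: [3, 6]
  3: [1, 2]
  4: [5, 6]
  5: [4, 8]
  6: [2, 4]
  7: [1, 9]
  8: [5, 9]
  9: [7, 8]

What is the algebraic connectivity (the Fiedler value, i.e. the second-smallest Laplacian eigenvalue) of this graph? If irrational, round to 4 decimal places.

0.4679

With the vertex order [1, 2, 3, 4, 5, 6, 7, 8, 9], the degrees are [2, 2, 2, 2, 2, 2, 2, 2, 2], giving D = diag(2, 2, 2, 2, 2, 2, 2, 2, 2) and L = D - A. The sorted Laplacian eigenvalues are [0, 0.4679, 0.4679, 1.6527, 1.6527, 3, 3, 3.8794, 3.8794]; the algebraic connectivity is the second entry, 0.4679. The largest eigenvalue, 3.8794, is at most the vertex count 9.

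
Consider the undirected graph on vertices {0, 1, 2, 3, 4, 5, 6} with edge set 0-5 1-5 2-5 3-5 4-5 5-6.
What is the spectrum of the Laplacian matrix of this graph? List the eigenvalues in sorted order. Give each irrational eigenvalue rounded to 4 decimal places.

Each diagonal entry of L is the vertex degree and each off-diagonal entry is -1 where an edge is present, 0 otherwise; in the order [0, 1, 2, 3, 4, 5, 6] the diagonal is [1, 1, 1, 1, 1, 6, 1]. L is symmetric positive semidefinite, so every eigenvalue is real and nonnegative. The single zero eigenvalue shows the graph is connected. There is one zero in the spectrum, matching the 1 component.

[0, 1, 1, 1, 1, 1, 7]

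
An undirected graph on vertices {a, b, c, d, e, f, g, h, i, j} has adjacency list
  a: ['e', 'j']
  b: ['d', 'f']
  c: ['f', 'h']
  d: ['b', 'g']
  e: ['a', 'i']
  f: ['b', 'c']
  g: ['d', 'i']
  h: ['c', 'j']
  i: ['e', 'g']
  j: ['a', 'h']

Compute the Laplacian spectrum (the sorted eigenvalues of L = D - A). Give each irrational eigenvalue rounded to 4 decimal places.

[0, 0.3820, 0.3820, 1.3820, 1.3820, 2.6180, 2.6180, 3.6180, 3.6180, 4]

Reading degrees in the order [a, b, c, d, e, f, g, h, i, j] gives [2, 2, 2, 2, 2, 2, 2, 2, 2, 2]; set D = diag(2, 2, 2, 2, 2, 2, 2, 2, 2, 2) and form L = D - A. Since every row of L sums to 0, the all-ones vector is in the kernel and 0 is an eigenvalue. The single zero eigenvalue shows the graph is connected.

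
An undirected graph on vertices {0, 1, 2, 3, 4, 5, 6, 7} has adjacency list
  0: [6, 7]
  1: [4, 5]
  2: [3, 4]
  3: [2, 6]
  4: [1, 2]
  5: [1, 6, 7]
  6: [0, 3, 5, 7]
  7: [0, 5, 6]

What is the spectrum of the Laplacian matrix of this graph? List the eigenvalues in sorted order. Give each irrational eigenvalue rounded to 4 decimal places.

[0, 0.6183, 1.1280, 2.1433, 3, 3.5146, 4.3740, 5.2219]

With the vertex order [0, 1, 2, 3, 4, 5, 6, 7], the degrees are [2, 2, 2, 2, 2, 3, 4, 3], giving D = diag(2, 2, 2, 2, 2, 3, 4, 3) and L = D - A. The multiplicity of 0 as a Laplacian eigenvalue equals the number of connected components. The single zero eigenvalue shows the graph is connected. The largest eigenvalue, 5.2219, is at most the vertex count 8. The eigenvalues sum to 20, which equals trace(L) = 2|E|.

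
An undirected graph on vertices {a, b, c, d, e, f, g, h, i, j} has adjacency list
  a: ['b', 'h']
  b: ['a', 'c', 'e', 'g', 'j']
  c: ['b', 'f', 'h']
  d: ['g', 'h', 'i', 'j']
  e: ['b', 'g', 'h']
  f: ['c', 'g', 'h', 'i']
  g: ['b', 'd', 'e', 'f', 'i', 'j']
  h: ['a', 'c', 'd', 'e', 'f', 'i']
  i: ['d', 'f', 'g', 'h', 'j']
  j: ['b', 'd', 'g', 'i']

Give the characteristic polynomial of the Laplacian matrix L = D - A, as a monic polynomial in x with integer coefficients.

x^10 - 42x^9 + 765x^8 - 7918x^7 + 51236x^6 - 214592x^5 + 580836x^4 - 978362x^3 + 929500x^2 - 379120x

Each diagonal entry of L is the vertex degree and each off-diagonal entry is -1 where an edge is present, 0 otherwise; in the order [a, b, c, d, e, f, g, h, i, j] the diagonal is [2, 5, 3, 4, 3, 4, 6, 6, 5, 4]. Computing det(xI - L) by cofactor expansion (or equivalently via sum-over-permutations) gives x^10 - 42x^9 + 765x^8 - 7918x^7 + 51236x^6 - 214592x^5 + 580836x^4 - 978362x^3 + 929500x^2 - 379120x. The constant term is 0 because L is singular (the all-ones vector lies in its kernel). The eigenvalues sum to 42, which equals trace(L) = 2|E|. By the matrix-tree theorem the graph has (1/10) * product of the nonzero eigenvalues = 37912 spanning trees.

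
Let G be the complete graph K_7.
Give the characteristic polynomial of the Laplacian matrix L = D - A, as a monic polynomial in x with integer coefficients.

The graph has 7 vertices and degree multiset [6, 6, 6, 6, 6, 6, 6]; D is the diagonal matrix of degrees and L = D - A. The eigenvalues of L are [0, 7, 7, 7, 7, 7, 7]; the characteristic polynomial is the product of (x - lambda_i), which multiplies out to x^7 - 42x^6 + 735x^5 - 6860x^4 + 36015x^3 - 100842x^2 + 117649x. Since p(0) = det(-L) = 0, x divides p(x).

x^7 - 42x^6 + 735x^5 - 6860x^4 + 36015x^3 - 100842x^2 + 117649x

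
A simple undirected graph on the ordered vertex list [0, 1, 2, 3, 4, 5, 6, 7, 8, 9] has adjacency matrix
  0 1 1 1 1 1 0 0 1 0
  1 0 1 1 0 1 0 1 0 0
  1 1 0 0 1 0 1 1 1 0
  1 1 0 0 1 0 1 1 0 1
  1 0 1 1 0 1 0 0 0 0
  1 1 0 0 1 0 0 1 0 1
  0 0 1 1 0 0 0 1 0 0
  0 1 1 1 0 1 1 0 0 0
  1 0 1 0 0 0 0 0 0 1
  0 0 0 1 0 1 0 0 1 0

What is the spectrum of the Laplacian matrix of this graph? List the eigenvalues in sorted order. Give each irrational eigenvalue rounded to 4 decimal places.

[0, 2.0918, 2.9133, 3.2683, 4.1275, 5.5337, 5.9430, 6.4114, 7.1649, 8.5461]

Each diagonal entry of L is the vertex degree and each off-diagonal entry is -1 where an edge is present, 0 otherwise; in the order [0, 1, 2, 3, 4, 5, 6, 7, 8, 9] the diagonal is [6, 5, 6, 6, 4, 5, 3, 5, 3, 3]. Diagonalising L (or applying a numerical eigensolver to the 10x10 matrix) gives the spectrum above. The single zero eigenvalue shows the graph is connected. The largest eigenvalue, 8.5461, is at most the vertex count 10. There is one zero in the spectrum, matching the 1 component.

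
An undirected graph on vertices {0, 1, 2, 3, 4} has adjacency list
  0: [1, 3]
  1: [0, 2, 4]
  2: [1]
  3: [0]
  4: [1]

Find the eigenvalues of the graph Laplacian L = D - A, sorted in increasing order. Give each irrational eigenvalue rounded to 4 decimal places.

With the vertex order [0, 1, 2, 3, 4], the degrees are [2, 3, 1, 1, 1], giving D = diag(2, 3, 1, 1, 1) and L = D - A. L is symmetric positive semidefinite, so every eigenvalue is real and nonnegative. The single zero eigenvalue shows the graph is connected. There is one zero in the spectrum, matching the 1 component.

[0, 0.5188, 1, 2.3111, 4.1701]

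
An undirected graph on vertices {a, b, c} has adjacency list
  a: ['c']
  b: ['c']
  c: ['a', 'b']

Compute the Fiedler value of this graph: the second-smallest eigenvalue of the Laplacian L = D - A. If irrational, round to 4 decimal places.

With the vertex order [a, b, c], the degrees are [1, 1, 2], giving D = diag(1, 1, 2) and L = D - A. The smallest Laplacian eigenvalue is always 0. The next one, lambda_2 = 1, measures how hard the graph is to disconnect: larger values mean better connectivity.

1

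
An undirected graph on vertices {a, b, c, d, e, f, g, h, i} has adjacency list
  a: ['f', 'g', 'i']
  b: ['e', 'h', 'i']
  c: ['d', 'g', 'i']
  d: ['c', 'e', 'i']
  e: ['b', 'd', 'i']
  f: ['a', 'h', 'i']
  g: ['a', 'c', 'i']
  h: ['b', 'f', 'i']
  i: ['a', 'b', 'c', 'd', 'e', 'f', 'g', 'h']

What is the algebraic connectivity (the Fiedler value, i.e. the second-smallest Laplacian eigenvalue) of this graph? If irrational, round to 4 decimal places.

1.5858

Reading degrees in the order [a, b, c, d, e, f, g, h, i] gives [3, 3, 3, 3, 3, 3, 3, 3, 8]; set D = diag(3, 3, 3, 3, 3, 3, 3, 3, 8) and form L = D - A. Computing the eigenvalues of L and sorting gives [0, 1.5858, 1.5858, 3, 3, 4.4142, 4.4142, 5, 9]. The Fiedler value lambda_2 = 1.5858 is strictly positive, so the graph is connected. There is one zero in the spectrum, matching the 1 component.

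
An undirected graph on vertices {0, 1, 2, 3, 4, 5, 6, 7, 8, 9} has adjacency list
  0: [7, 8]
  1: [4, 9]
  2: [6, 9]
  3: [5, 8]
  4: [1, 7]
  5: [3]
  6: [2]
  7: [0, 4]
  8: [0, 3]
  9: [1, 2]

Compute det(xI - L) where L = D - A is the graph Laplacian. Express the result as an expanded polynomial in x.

x^10 - 18x^9 + 136x^8 - 560x^7 + 1365x^6 - 2002x^5 + 1716x^4 - 792x^3 + 165x^2 - 10x

Reading degrees in the order [0, 1, 2, 3, 4, 5, 6, 7, 8, 9] gives [2, 2, 2, 2, 2, 1, 1, 2, 2, 2]; set D = diag(2, 2, 2, 2, 2, 1, 1, 2, 2, 2) and form L = D - A. Computing det(xI - L) by cofactor expansion (or equivalently via sum-over-permutations) gives x^10 - 18x^9 + 136x^8 - 560x^7 + 1365x^6 - 2002x^5 + 1716x^4 - 792x^3 + 165x^2 - 10x. Since p(0) = det(-L) = 0, x divides p(x). There is one zero in the spectrum, matching the 1 component.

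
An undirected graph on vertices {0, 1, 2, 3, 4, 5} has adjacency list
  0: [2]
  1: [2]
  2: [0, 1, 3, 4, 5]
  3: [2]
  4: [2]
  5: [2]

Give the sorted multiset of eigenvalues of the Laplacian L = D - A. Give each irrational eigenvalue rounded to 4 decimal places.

[0, 1, 1, 1, 1, 6]

With the vertex order [0, 1, 2, 3, 4, 5], the degrees are [1, 1, 5, 1, 1, 1], giving D = diag(1, 1, 5, 1, 1, 1) and L = D - A. Diagonalising L (or applying a numerical eigensolver to the 6x6 matrix) gives the spectrum above. The single zero eigenvalue shows the graph is connected.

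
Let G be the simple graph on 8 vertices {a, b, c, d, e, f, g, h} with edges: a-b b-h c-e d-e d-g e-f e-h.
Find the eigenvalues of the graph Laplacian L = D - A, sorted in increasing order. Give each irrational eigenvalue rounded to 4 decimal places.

[0, 0.2538, 0.5472, 1, 1.4689, 2.4066, 3.1504, 5.1732]

Reading degrees in the order [a, b, c, d, e, f, g, h] gives [1, 2, 1, 2, 4, 1, 1, 2]; set D = diag(1, 2, 1, 2, 4, 1, 1, 2) and form L = D - A. Since every row of L sums to 0, the all-ones vector is in the kernel and 0 is an eigenvalue. The eigenvalues sum to 14, which equals trace(L) = 2|E|. The largest eigenvalue, 5.1732, is at most the vertex count 8.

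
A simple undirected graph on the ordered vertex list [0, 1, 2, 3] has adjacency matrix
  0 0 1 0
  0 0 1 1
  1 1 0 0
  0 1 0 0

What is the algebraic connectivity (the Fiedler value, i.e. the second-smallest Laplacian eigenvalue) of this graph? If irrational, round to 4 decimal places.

0.5858

With the vertex order [0, 1, 2, 3], the degrees are [1, 2, 2, 1], giving D = diag(1, 2, 2, 1) and L = D - A. Computing the eigenvalues of L and sorting gives [0, 0.5858, 2, 3.4142]. The Fiedler value lambda_2 = 0.5858 is strictly positive, so the graph is connected. The largest eigenvalue, 3.4142, is at most the vertex count 4.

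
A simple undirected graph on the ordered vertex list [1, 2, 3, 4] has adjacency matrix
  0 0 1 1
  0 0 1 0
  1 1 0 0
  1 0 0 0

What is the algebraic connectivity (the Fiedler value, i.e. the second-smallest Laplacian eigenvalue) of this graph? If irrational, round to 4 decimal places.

Each diagonal entry of L is the vertex degree and each off-diagonal entry is -1 where an edge is present, 0 otherwise; in the order [1, 2, 3, 4] the diagonal is [2, 1, 2, 1]. Computing the eigenvalues of L and sorting gives [0, 0.5858, 2, 3.4142]. The Fiedler value lambda_2 = 0.5858 is strictly positive, so the graph is connected.

0.5858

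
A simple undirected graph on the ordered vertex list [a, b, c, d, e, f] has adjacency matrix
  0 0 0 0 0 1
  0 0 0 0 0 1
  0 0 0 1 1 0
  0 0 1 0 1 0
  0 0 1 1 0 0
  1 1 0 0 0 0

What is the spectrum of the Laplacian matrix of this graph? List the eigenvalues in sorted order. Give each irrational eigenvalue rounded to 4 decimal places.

Each diagonal entry of L is the vertex degree and each off-diagonal entry is -1 where an edge is present, 0 otherwise; in the order [a, b, c, d, e, f] the diagonal is [1, 1, 2, 2, 2, 2]. The multiplicity of 0 as a Laplacian eigenvalue equals the number of connected components. The 2 zero eigenvalues correspond to the 2 connected components. There are 2 zeros in the spectrum, matching the 2 components. The eigenvalues sum to 10, which equals trace(L) = 2|E|.

[0, 0, 1, 3, 3, 3]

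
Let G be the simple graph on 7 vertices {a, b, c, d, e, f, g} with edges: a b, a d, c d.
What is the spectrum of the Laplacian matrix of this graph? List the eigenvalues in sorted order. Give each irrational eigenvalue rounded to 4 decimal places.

With the vertex order [a, b, c, d, e, f, g], the degrees are [2, 1, 1, 2, 0, 0, 0], giving D = diag(2, 1, 1, 2, 0, 0, 0) and L = D - A. Since every row of L sums to 0, the all-ones vector is in the kernel and 0 is an eigenvalue. The 4 zero eigenvalues correspond to the 4 connected components. The largest eigenvalue, 3.4142, is at most the vertex count 7. The eigenvalues sum to 6, which equals trace(L) = 2|E|.

[0, 0, 0, 0, 0.5858, 2, 3.4142]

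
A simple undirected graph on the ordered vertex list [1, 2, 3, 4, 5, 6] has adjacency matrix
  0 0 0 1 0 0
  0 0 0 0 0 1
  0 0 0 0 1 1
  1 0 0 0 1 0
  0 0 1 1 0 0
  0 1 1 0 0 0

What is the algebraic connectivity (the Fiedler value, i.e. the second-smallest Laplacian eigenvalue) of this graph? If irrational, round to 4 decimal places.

With the vertex order [1, 2, 3, 4, 5, 6], the degrees are [1, 1, 2, 2, 2, 2], giving D = diag(1, 1, 2, 2, 2, 2) and L = D - A. The sorted Laplacian eigenvalues are [0, 0.2679, 1, 2, 3, 3.7321]; the algebraic connectivity is the second entry, 0.2679.

0.2679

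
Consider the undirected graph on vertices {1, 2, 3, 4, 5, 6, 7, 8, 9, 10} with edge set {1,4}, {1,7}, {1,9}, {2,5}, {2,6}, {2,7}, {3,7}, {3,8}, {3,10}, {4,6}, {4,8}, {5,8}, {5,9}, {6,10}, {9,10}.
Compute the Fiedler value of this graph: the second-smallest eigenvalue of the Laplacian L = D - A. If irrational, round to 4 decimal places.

Each diagonal entry of L is the vertex degree and each off-diagonal entry is -1 where an edge is present, 0 otherwise; in the order [1, 2, 3, 4, 5, 6, 7, 8, 9, 10] the diagonal is [3, 3, 3, 3, 3, 3, 3, 3, 3, 3]. Computing the eigenvalues of L and sorting gives [0, 2, 2, 2, 2, 2, 5, 5, 5, 5]. The Fiedler value lambda_2 = 2 is strictly positive, so the graph is connected. The largest eigenvalue, 5, is at most the vertex count 10.

2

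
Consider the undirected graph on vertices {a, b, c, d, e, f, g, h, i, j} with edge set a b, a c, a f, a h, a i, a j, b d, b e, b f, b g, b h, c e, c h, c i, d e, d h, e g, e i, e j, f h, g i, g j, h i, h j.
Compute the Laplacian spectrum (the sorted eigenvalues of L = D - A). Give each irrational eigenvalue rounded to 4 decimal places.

[0, 2.5316, 2.7283, 3.3421, 4.3308, 5.7081, 6.2292, 6.6381, 7.6206, 8.8712]

With the vertex order [a, b, c, d, e, f, g, h, i, j], the degrees are [6, 6, 4, 3, 6, 3, 4, 7, 5, 4], giving D = diag(6, 6, 4, 3, 6, 3, 4, 7, 5, 4) and L = D - A. The multiplicity of 0 as a Laplacian eigenvalue equals the number of connected components. The single zero eigenvalue shows the graph is connected. There is one zero in the spectrum, matching the 1 component.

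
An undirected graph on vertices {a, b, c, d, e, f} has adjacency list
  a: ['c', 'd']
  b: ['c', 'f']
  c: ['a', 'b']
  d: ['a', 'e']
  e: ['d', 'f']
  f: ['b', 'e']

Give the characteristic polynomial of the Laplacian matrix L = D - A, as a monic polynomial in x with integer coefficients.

x^6 - 12x^5 + 54x^4 - 112x^3 + 105x^2 - 36x

Reading degrees in the order [a, b, c, d, e, f] gives [2, 2, 2, 2, 2, 2]; set D = diag(2, 2, 2, 2, 2, 2) and form L = D - A. The eigenvalues of L are [0, 1, 1, 3, 3, 4]; the characteristic polynomial is the product of (x - lambda_i), which multiplies out to x^6 - 12x^5 + 54x^4 - 112x^3 + 105x^2 - 36x. Since p(0) = det(-L) = 0, x divides p(x). There is one zero in the spectrum, matching the 1 component.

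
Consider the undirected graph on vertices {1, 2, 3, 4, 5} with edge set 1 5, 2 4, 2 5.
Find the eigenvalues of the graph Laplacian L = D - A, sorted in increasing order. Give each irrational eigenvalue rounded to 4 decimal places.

Reading degrees in the order [1, 2, 3, 4, 5] gives [1, 2, 0, 1, 2]; set D = diag(1, 2, 0, 1, 2) and form L = D - A. L is symmetric positive semidefinite, so every eigenvalue is real and nonnegative. The 2 zero eigenvalues correspond to the 2 connected components. The largest eigenvalue, 3.4142, is at most the vertex count 5.

[0, 0, 0.5858, 2, 3.4142]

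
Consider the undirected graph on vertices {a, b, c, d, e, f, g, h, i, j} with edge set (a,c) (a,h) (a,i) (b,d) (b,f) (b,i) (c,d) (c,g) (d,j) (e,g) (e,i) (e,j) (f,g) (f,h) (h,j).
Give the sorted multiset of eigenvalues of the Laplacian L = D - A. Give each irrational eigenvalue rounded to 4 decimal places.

[0, 2, 2, 2, 2, 2, 5, 5, 5, 5]

With the vertex order [a, b, c, d, e, f, g, h, i, j], the degrees are [3, 3, 3, 3, 3, 3, 3, 3, 3, 3], giving D = diag(3, 3, 3, 3, 3, 3, 3, 3, 3, 3) and L = D - A. L is symmetric positive semidefinite, so every eigenvalue is real and nonnegative.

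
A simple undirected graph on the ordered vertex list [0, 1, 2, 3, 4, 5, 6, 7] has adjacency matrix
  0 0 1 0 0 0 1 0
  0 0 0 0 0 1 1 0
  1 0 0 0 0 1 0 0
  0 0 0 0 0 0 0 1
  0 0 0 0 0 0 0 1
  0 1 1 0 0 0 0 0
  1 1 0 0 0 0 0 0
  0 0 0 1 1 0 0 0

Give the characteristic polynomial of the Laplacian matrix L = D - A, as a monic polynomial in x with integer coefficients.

Each diagonal entry of L is the vertex degree and each off-diagonal entry is -1 where an edge is present, 0 otherwise; in the order [0, 1, 2, 3, 4, 5, 6, 7] the diagonal is [2, 2, 2, 1, 1, 2, 2, 2]. L has integer entries, so p(x) = det(xI - L) has integer coefficients. Expanding the determinant yields x^8 - 14x^7 + 78x^6 - 220x^5 + 330x^4 - 250x^3 + 75x^2. The coefficient of x^7 equals -trace(L) = -14, matching the sum of degrees. The largest eigenvalue, 3.6180, is at most the vertex count 8.

x^8 - 14x^7 + 78x^6 - 220x^5 + 330x^4 - 250x^3 + 75x^2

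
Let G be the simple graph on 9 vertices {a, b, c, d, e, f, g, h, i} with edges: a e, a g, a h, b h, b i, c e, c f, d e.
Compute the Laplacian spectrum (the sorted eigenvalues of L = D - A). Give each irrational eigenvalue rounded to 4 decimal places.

Reading degrees in the order [a, b, c, d, e, f, g, h, i] gives [3, 2, 2, 1, 3, 1, 1, 2, 1]; set D = diag(3, 2, 2, 1, 3, 1, 1, 2, 1) and form L = D - A. L is symmetric positive semidefinite, so every eigenvalue is real and nonnegative.

[0, 0.1862, 0.4822, 0.7043, 1.4073, 2.1338, 2.8532, 3.5372, 4.6958]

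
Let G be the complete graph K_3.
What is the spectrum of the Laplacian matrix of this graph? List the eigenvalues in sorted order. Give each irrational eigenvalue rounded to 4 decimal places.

[0, 3, 3]

The graph has 3 vertices and degree multiset [2, 2, 2]; D is the diagonal matrix of degrees and L = D - A. The multiplicity of 0 as a Laplacian eigenvalue equals the number of connected components. There is one zero in the spectrum, matching the 1 component.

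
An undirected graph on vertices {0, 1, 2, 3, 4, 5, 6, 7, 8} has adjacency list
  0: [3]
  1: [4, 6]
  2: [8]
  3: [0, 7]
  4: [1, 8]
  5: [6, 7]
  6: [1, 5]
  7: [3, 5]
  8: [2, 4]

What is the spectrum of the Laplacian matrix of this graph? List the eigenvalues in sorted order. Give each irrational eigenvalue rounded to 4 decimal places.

With the vertex order [0, 1, 2, 3, 4, 5, 6, 7, 8], the degrees are [1, 2, 1, 2, 2, 2, 2, 2, 2], giving D = diag(1, 2, 1, 2, 2, 2, 2, 2, 2) and L = D - A. L is symmetric positive semidefinite, so every eigenvalue is real and nonnegative. By the matrix-tree theorem the graph has (1/9) * product of the nonzero eigenvalues = 1 spanning tree. There is one zero in the spectrum, matching the 1 component.

[0, 0.1206, 0.4679, 1, 1.6527, 2.3473, 3, 3.5321, 3.8794]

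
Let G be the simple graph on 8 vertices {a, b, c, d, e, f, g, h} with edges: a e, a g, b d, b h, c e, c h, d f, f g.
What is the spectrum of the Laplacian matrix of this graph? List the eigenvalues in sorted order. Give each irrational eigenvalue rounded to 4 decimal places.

[0, 0.5858, 0.5858, 2, 2, 3.4142, 3.4142, 4]

Reading degrees in the order [a, b, c, d, e, f, g, h] gives [2, 2, 2, 2, 2, 2, 2, 2]; set D = diag(2, 2, 2, 2, 2, 2, 2, 2) and form L = D - A. Diagonalising L (or applying a numerical eigensolver to the 8x8 matrix) gives the spectrum above. The single zero eigenvalue shows the graph is connected. The eigenvalues sum to 16, which equals trace(L) = 2|E|.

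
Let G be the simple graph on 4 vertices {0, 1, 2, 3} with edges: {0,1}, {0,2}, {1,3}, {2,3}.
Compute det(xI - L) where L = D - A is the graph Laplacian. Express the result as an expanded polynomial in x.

x^4 - 8x^3 + 20x^2 - 16x

Reading degrees in the order [0, 1, 2, 3] gives [2, 2, 2, 2]; set D = diag(2, 2, 2, 2) and form L = D - A. L has integer entries, so p(x) = det(xI - L) has integer coefficients. Expanding the determinant yields x^4 - 8x^3 + 20x^2 - 16x. The coefficient of x^3 equals -trace(L) = -8, matching the sum of degrees. By the matrix-tree theorem the graph has (1/4) * product of the nonzero eigenvalues = 4 spanning trees. The eigenvalues sum to 8, which equals trace(L) = 2|E|.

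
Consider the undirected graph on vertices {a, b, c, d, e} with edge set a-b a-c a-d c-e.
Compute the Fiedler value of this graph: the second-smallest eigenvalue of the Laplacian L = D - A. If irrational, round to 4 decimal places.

0.5188

Each diagonal entry of L is the vertex degree and each off-diagonal entry is -1 where an edge is present, 0 otherwise; in the order [a, b, c, d, e] the diagonal is [3, 1, 2, 1, 1]. Computing the eigenvalues of L and sorting gives [0, 0.5188, 1, 2.3111, 4.1701]. The Fiedler value lambda_2 = 0.5188 is strictly positive, so the graph is connected. By the matrix-tree theorem the graph has (1/5) * product of the nonzero eigenvalues = 1 spanning tree.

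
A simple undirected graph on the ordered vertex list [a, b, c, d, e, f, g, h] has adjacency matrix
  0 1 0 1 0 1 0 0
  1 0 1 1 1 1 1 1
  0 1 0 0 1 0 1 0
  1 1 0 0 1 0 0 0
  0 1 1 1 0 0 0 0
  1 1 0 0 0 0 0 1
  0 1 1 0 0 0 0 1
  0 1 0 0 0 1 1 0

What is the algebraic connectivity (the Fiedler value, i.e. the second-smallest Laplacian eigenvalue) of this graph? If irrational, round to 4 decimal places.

1.7530

Each diagonal entry of L is the vertex degree and each off-diagonal entry is -1 where an edge is present, 0 otherwise; in the order [a, b, c, d, e, f, g, h] the diagonal is [3, 7, 3, 3, 3, 3, 3, 3]. Computing the eigenvalues of L and sorting gives [0, 1.7530, 1.7530, 3.4450, 3.4450, 4.8019, 4.8019, 8]. The Fiedler value lambda_2 = 1.7530 is strictly positive, so the graph is connected. By the matrix-tree theorem the graph has (1/8) * product of the nonzero eigenvalues = 841 spanning trees.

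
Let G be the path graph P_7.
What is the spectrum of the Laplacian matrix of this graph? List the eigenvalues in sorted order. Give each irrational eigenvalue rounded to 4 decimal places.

[0, 0.1981, 0.7530, 1.5550, 2.4450, 3.2470, 3.8019]

The graph has 7 vertices and degree multiset [2, 2, 2, 2, 2, 1, 1]; D is the diagonal matrix of degrees and L = D - A. Diagonalising L (or applying a numerical eigensolver to the 7x7 matrix) gives the spectrum above. The single zero eigenvalue shows the graph is connected.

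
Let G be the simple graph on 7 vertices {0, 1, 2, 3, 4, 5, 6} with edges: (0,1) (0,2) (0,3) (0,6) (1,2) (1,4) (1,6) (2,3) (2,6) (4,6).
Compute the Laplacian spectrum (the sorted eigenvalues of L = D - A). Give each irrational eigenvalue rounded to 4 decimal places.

[0, 0, 1.4384, 3, 5, 5, 5.5616]

Each diagonal entry of L is the vertex degree and each off-diagonal entry is -1 where an edge is present, 0 otherwise; in the order [0, 1, 2, 3, 4, 5, 6] the diagonal is [4, 4, 4, 2, 2, 0, 4]. The multiplicity of 0 as a Laplacian eigenvalue equals the number of connected components. The 2 zero eigenvalues correspond to the 2 connected components. The eigenvalues sum to 20, which equals trace(L) = 2|E|.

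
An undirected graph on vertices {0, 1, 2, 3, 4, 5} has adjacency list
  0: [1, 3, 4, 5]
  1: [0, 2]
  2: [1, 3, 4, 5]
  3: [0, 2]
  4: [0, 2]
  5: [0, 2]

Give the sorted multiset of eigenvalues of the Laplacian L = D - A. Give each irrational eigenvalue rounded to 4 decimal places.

[0, 2, 2, 2, 4, 6]

Reading degrees in the order [0, 1, 2, 3, 4, 5] gives [4, 2, 4, 2, 2, 2]; set D = diag(4, 2, 4, 2, 2, 2) and form L = D - A. L is symmetric positive semidefinite, so every eigenvalue is real and nonnegative. The single zero eigenvalue shows the graph is connected. There is one zero in the spectrum, matching the 1 component. By the matrix-tree theorem the graph has (1/6) * product of the nonzero eigenvalues = 32 spanning trees.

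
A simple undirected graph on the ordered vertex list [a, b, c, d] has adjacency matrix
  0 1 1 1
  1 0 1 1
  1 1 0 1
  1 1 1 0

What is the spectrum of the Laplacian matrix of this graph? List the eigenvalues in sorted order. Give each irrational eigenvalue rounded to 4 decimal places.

Each diagonal entry of L is the vertex degree and each off-diagonal entry is -1 where an edge is present, 0 otherwise; in the order [a, b, c, d] the diagonal is [3, 3, 3, 3]. L is symmetric positive semidefinite, so every eigenvalue is real and nonnegative. The single zero eigenvalue shows the graph is connected. By the matrix-tree theorem the graph has (1/4) * product of the nonzero eigenvalues = 16 spanning trees.

[0, 4, 4, 4]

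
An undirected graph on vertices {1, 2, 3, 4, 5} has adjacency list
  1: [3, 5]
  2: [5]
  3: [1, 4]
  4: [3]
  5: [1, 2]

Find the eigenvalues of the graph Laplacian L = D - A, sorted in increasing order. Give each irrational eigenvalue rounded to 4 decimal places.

Each diagonal entry of L is the vertex degree and each off-diagonal entry is -1 where an edge is present, 0 otherwise; in the order [1, 2, 3, 4, 5] the diagonal is [2, 1, 2, 1, 2]. Diagonalising L (or applying a numerical eigensolver to the 5x5 matrix) gives the spectrum above. The eigenvalues sum to 8, which equals trace(L) = 2|E|. There is one zero in the spectrum, matching the 1 component.

[0, 0.3820, 1.3820, 2.6180, 3.6180]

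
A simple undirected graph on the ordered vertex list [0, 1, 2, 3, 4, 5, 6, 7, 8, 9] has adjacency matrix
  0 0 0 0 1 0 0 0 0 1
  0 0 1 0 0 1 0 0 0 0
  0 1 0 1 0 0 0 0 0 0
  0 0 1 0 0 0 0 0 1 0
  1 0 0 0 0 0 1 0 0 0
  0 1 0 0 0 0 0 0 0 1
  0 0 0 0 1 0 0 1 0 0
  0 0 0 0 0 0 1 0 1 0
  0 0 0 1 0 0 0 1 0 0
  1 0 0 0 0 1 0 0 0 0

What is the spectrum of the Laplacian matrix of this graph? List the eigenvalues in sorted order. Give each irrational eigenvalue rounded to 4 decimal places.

With the vertex order [0, 1, 2, 3, 4, 5, 6, 7, 8, 9], the degrees are [2, 2, 2, 2, 2, 2, 2, 2, 2, 2], giving D = diag(2, 2, 2, 2, 2, 2, 2, 2, 2, 2) and L = D - A. L is symmetric positive semidefinite, so every eigenvalue is real and nonnegative. The single zero eigenvalue shows the graph is connected. The largest eigenvalue, 4, is at most the vertex count 10.

[0, 0.3820, 0.3820, 1.3820, 1.3820, 2.6180, 2.6180, 3.6180, 3.6180, 4]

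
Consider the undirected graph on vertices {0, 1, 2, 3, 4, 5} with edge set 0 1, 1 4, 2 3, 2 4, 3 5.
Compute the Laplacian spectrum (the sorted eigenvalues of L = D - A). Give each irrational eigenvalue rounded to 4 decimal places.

Reading degrees in the order [0, 1, 2, 3, 4, 5] gives [1, 2, 2, 2, 2, 1]; set D = diag(1, 2, 2, 2, 2, 1) and form L = D - A. Since every row of L sums to 0, the all-ones vector is in the kernel and 0 is an eigenvalue. The largest eigenvalue, 3.7321, is at most the vertex count 6. The eigenvalues sum to 10, which equals trace(L) = 2|E|.

[0, 0.2679, 1, 2, 3, 3.7321]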